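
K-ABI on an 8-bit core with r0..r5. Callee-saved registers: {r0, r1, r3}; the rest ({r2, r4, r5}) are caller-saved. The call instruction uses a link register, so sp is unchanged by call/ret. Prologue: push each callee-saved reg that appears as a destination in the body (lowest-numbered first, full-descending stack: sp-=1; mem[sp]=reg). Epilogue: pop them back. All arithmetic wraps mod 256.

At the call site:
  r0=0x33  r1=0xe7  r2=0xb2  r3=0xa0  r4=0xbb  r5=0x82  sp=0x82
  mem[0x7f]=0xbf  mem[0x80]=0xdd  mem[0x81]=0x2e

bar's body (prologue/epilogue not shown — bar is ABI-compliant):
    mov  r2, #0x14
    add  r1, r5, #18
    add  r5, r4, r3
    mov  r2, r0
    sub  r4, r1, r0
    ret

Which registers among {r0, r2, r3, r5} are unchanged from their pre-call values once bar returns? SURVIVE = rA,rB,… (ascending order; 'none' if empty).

prologue: push r1 → mem[0x81]=0xe7, sp=0x81
body[0] mov  r2, #0x14 → r2=0x14
body[1] add  r1, r5, #18 → r1=0x94
body[2] add  r5, r4, r3 → r5=0x5b
body[3] mov  r2, r0 → r2=0x33
body[4] sub  r4, r1, r0 → r4=0x61
epilogue: pop r1=0xe7, sp=0x82
r0: callee-saved, written=False
r2: caller-saved, written=True
r3: callee-saved, written=False
r5: caller-saved, written=True

SURVIVE = r0,r3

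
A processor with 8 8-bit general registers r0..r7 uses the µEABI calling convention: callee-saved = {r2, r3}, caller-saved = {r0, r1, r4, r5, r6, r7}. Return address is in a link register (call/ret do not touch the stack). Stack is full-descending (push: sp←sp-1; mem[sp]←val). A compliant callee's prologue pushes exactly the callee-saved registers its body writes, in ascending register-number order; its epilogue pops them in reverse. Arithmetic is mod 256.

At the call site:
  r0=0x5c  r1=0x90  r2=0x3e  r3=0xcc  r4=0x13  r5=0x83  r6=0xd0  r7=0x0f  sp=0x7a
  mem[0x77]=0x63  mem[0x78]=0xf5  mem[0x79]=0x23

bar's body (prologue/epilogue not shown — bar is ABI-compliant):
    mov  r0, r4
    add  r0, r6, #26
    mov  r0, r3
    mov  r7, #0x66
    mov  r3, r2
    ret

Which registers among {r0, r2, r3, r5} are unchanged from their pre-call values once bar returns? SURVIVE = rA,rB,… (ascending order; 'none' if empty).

SURVIVE = r2,r3,r5

prologue: push r3 → mem[0x79]=0xcc, sp=0x79
body[0] mov  r0, r4 → r0=0x13
body[1] add  r0, r6, #26 → r0=0xea
body[2] mov  r0, r3 → r0=0xcc
body[3] mov  r7, #0x66 → r7=0x66
body[4] mov  r3, r2 → r3=0x3e
epilogue: pop r3=0xcc, sp=0x7a
r0: caller-saved, written=True
r2: callee-saved, written=False
r3: callee-saved, written=True
r5: caller-saved, written=False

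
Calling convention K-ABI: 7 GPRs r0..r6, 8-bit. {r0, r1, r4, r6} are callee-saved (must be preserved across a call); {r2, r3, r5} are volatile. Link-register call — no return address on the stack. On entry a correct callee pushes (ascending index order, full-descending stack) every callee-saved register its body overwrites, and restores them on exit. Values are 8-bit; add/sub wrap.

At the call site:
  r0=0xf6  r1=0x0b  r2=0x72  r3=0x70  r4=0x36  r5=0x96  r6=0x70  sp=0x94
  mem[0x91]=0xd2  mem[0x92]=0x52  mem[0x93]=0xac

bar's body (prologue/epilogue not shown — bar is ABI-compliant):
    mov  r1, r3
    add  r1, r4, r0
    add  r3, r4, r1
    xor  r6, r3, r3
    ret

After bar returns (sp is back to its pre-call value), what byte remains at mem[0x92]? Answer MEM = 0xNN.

prologue: push r1 → mem[0x93]=0x0b, sp=0x93
prologue: push r6 → mem[0x92]=0x70, sp=0x92
body[0] mov  r1, r3 → r1=0x70
body[1] add  r1, r4, r0 → r1=0x2c
body[2] add  r3, r4, r1 → r3=0x62
body[3] xor  r6, r3, r3 → r6=0x00
epilogue: pop r6=0x70, sp=0x93
epilogue: pop r1=0x0b, sp=0x94
prologue pushed ['r1', 'r6'] at ['0x93', '0x92']

MEM = 0x70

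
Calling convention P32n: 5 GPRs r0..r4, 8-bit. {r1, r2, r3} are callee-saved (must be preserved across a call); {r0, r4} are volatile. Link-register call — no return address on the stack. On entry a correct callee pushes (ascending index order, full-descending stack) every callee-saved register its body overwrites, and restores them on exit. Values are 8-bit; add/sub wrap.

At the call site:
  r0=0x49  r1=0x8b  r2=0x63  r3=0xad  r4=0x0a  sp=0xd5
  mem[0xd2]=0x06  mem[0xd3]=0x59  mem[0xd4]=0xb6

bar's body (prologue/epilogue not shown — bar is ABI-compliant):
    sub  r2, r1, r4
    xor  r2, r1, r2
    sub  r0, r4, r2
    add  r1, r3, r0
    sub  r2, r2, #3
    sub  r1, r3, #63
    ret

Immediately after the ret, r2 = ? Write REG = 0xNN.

prologue: push r1 -> mem[0xd4]=0x8b, sp=0xd4
prologue: push r2 -> mem[0xd3]=0x63, sp=0xd3
body[0] sub  r2, r1, r4 -> r2=0x81
body[1] xor  r2, r1, r2 -> r2=0x0a
body[2] sub  r0, r4, r2 -> r0=0x00
body[3] add  r1, r3, r0 -> r1=0xad
body[4] sub  r2, r2, #3 -> r2=0x07
body[5] sub  r1, r3, #63 -> r1=0x6e
epilogue: pop r2=0x63, sp=0xd4
epilogue: pop r1=0x8b, sp=0xd5
r2 is callee-saved -> restored

REG = 0x63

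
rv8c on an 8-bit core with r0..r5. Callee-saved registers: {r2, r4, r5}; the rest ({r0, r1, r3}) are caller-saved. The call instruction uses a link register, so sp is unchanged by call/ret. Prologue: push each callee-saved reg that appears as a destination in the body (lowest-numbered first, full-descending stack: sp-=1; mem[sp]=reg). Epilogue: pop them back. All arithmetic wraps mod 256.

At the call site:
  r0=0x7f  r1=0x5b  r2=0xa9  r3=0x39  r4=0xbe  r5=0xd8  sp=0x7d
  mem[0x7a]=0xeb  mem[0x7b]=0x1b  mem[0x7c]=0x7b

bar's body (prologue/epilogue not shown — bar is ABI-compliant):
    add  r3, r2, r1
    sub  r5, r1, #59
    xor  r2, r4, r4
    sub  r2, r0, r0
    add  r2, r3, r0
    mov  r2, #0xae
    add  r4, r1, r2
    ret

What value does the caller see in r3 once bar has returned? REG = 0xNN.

REG = 0x04

prologue: push r2 → mem[0x7c]=0xa9, sp=0x7c
prologue: push r4 → mem[0x7b]=0xbe, sp=0x7b
prologue: push r5 → mem[0x7a]=0xd8, sp=0x7a
body[0] add  r3, r2, r1 → r3=0x04
body[1] sub  r5, r1, #59 → r5=0x20
body[2] xor  r2, r4, r4 → r2=0x00
body[3] sub  r2, r0, r0 → r2=0x00
body[4] add  r2, r3, r0 → r2=0x83
body[5] mov  r2, #0xae → r2=0xae
body[6] add  r4, r1, r2 → r4=0x09
epilogue: pop r5=0xd8, sp=0x7b
epilogue: pop r4=0xbe, sp=0x7c
epilogue: pop r2=0xa9, sp=0x7d
r3 is caller-saved → body value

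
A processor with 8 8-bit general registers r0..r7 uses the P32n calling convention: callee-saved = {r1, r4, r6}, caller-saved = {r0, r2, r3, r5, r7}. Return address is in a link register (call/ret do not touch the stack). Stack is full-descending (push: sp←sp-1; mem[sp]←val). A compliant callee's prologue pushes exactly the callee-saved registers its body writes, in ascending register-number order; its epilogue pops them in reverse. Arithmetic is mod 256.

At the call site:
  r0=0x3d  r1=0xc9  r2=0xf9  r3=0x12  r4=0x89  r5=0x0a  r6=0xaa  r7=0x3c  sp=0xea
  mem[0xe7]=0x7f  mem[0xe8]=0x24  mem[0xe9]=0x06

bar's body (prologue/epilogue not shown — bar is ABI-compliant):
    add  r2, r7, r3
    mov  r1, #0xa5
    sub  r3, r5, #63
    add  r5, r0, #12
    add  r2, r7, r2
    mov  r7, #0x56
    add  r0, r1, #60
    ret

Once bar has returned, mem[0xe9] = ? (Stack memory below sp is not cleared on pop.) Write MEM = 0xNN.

prologue: push r1 -> mem[0xe9]=0xc9, sp=0xe9
body[0] add  r2, r7, r3 -> r2=0x4e
body[1] mov  r1, #0xa5 -> r1=0xa5
body[2] sub  r3, r5, #63 -> r3=0xcb
body[3] add  r5, r0, #12 -> r5=0x49
body[4] add  r2, r7, r2 -> r2=0x8a
body[5] mov  r7, #0x56 -> r7=0x56
body[6] add  r0, r1, #60 -> r0=0xe1
epilogue: pop r1=0xc9, sp=0xea
prologue pushed ['r1'] at ['0xe9']

MEM = 0xc9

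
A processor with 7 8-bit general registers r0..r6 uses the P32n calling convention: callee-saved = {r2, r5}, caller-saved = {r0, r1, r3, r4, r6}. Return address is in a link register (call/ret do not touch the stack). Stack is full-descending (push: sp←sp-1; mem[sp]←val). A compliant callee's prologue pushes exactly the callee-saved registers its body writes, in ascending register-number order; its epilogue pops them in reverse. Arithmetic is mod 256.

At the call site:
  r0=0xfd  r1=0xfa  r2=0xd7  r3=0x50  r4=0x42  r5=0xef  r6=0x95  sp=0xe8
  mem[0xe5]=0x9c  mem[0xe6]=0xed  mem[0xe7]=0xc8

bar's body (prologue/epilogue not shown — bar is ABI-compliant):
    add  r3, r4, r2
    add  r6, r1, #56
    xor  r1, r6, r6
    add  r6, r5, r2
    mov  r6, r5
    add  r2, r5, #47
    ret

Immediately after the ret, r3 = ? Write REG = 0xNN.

REG = 0x19

prologue: push r2 -> mem[0xe7]=0xd7, sp=0xe7
body[0] add  r3, r4, r2 -> r3=0x19
body[1] add  r6, r1, #56 -> r6=0x32
body[2] xor  r1, r6, r6 -> r1=0x00
body[3] add  r6, r5, r2 -> r6=0xc6
body[4] mov  r6, r5 -> r6=0xef
body[5] add  r2, r5, #47 -> r2=0x1e
epilogue: pop r2=0xd7, sp=0xe8
r3 is caller-saved -> body value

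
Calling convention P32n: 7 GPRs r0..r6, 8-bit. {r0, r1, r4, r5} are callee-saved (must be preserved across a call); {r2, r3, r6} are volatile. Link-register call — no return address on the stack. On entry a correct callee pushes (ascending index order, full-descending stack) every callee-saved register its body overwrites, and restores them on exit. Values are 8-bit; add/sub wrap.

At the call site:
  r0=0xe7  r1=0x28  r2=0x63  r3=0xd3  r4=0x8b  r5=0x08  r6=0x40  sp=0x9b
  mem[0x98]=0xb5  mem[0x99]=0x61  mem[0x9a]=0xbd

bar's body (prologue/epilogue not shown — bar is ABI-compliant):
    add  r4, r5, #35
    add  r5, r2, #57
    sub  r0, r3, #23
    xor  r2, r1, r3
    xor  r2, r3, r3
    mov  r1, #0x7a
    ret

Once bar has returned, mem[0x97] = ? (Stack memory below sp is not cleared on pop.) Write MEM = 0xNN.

prologue: push r0 → mem[0x9a]=0xe7, sp=0x9a
prologue: push r1 → mem[0x99]=0x28, sp=0x99
prologue: push r4 → mem[0x98]=0x8b, sp=0x98
prologue: push r5 → mem[0x97]=0x08, sp=0x97
body[0] add  r4, r5, #35 → r4=0x2b
body[1] add  r5, r2, #57 → r5=0x9c
body[2] sub  r0, r3, #23 → r0=0xbc
body[3] xor  r2, r1, r3 → r2=0xfb
body[4] xor  r2, r3, r3 → r2=0x00
body[5] mov  r1, #0x7a → r1=0x7a
epilogue: pop r5=0x08, sp=0x98
epilogue: pop r4=0x8b, sp=0x99
epilogue: pop r1=0x28, sp=0x9a
epilogue: pop r0=0xe7, sp=0x9b
prologue pushed ['r0', 'r1', 'r4', 'r5'] at ['0x9a', '0x99', '0x98', '0x97']

MEM = 0x08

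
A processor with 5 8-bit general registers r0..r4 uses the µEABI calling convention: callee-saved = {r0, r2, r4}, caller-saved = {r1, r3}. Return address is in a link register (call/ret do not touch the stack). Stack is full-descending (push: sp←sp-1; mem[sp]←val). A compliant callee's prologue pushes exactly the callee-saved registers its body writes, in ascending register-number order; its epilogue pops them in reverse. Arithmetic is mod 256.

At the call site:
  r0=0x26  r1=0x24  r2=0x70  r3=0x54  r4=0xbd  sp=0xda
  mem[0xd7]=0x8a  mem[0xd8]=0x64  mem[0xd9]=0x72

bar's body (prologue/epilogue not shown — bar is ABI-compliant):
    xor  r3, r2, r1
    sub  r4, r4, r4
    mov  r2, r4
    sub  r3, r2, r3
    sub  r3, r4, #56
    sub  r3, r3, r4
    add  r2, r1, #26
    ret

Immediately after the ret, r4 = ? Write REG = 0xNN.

prologue: push r2 → mem[0xd9]=0x70, sp=0xd9
prologue: push r4 → mem[0xd8]=0xbd, sp=0xd8
body[0] xor  r3, r2, r1 → r3=0x54
body[1] sub  r4, r4, r4 → r4=0x00
body[2] mov  r2, r4 → r2=0x00
body[3] sub  r3, r2, r3 → r3=0xac
body[4] sub  r3, r4, #56 → r3=0xc8
body[5] sub  r3, r3, r4 → r3=0xc8
body[6] add  r2, r1, #26 → r2=0x3e
epilogue: pop r4=0xbd, sp=0xd9
epilogue: pop r2=0x70, sp=0xda
r4 is callee-saved → restored

REG = 0xbd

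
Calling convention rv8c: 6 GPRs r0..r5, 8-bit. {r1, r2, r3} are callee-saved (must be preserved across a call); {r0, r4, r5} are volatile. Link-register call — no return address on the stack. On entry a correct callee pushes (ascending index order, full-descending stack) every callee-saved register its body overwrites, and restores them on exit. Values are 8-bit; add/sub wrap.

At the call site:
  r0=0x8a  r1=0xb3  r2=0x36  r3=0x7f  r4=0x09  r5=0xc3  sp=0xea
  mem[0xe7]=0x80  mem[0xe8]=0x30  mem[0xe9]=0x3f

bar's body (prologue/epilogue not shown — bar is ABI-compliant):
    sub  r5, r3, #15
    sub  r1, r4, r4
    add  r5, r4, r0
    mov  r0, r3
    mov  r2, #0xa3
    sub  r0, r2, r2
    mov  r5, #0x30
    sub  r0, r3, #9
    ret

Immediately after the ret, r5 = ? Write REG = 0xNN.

REG = 0x30

prologue: push r1 -> mem[0xe9]=0xb3, sp=0xe9
prologue: push r2 -> mem[0xe8]=0x36, sp=0xe8
body[0] sub  r5, r3, #15 -> r5=0x70
body[1] sub  r1, r4, r4 -> r1=0x00
body[2] add  r5, r4, r0 -> r5=0x93
body[3] mov  r0, r3 -> r0=0x7f
body[4] mov  r2, #0xa3 -> r2=0xa3
body[5] sub  r0, r2, r2 -> r0=0x00
body[6] mov  r5, #0x30 -> r5=0x30
body[7] sub  r0, r3, #9 -> r0=0x76
epilogue: pop r2=0x36, sp=0xe9
epilogue: pop r1=0xb3, sp=0xea
r5 is caller-saved -> body value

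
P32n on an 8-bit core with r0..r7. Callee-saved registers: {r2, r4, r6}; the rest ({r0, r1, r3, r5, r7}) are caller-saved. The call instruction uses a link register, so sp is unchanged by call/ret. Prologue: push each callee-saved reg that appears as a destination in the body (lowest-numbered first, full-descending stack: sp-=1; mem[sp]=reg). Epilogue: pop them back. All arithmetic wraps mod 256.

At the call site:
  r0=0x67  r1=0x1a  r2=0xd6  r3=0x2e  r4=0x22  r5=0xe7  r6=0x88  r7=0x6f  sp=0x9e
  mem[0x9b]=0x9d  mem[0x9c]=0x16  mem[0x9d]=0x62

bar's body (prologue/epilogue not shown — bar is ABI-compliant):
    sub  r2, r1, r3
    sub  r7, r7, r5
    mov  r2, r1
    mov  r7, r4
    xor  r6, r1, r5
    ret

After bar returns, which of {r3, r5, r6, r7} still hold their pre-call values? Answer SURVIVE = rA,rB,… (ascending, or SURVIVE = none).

prologue: push r2 → mem[0x9d]=0xd6, sp=0x9d
prologue: push r6 → mem[0x9c]=0x88, sp=0x9c
body[0] sub  r2, r1, r3 → r2=0xec
body[1] sub  r7, r7, r5 → r7=0x88
body[2] mov  r2, r1 → r2=0x1a
body[3] mov  r7, r4 → r7=0x22
body[4] xor  r6, r1, r5 → r6=0xfd
epilogue: pop r6=0x88, sp=0x9d
epilogue: pop r2=0xd6, sp=0x9e
r3: caller-saved, written=False
r5: caller-saved, written=False
r6: callee-saved, written=True
r7: caller-saved, written=True

SURVIVE = r3,r5,r6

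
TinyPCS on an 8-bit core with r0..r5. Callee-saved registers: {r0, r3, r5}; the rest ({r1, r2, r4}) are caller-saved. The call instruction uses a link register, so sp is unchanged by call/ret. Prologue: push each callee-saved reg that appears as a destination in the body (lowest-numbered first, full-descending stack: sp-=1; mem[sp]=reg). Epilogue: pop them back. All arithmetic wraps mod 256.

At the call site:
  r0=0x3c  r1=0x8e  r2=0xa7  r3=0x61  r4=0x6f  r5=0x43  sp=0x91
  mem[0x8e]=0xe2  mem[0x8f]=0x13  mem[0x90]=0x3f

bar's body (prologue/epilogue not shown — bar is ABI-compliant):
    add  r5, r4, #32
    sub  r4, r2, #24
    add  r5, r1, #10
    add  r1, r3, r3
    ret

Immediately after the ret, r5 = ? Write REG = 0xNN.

REG = 0x43

prologue: push r5 -> mem[0x90]=0x43, sp=0x90
body[0] add  r5, r4, #32 -> r5=0x8f
body[1] sub  r4, r2, #24 -> r4=0x8f
body[2] add  r5, r1, #10 -> r5=0x98
body[3] add  r1, r3, r3 -> r1=0xc2
epilogue: pop r5=0x43, sp=0x91
r5 is callee-saved -> restored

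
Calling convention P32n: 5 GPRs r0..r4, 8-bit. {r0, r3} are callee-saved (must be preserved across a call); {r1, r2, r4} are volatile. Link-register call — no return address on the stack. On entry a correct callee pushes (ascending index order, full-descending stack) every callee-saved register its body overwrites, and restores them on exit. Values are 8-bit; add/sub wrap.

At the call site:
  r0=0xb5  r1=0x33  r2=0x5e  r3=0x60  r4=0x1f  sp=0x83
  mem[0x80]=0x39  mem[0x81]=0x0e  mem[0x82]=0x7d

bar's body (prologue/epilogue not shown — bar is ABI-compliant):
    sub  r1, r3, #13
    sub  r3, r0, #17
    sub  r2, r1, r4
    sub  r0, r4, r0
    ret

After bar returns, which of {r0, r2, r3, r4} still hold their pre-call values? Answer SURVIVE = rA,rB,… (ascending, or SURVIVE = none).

SURVIVE = r0,r3,r4

prologue: push r0 -> mem[0x82]=0xb5, sp=0x82
prologue: push r3 -> mem[0x81]=0x60, sp=0x81
body[0] sub  r1, r3, #13 -> r1=0x53
body[1] sub  r3, r0, #17 -> r3=0xa4
body[2] sub  r2, r1, r4 -> r2=0x34
body[3] sub  r0, r4, r0 -> r0=0x6a
epilogue: pop r3=0x60, sp=0x82
epilogue: pop r0=0xb5, sp=0x83
r0: callee-saved, written=True
r2: caller-saved, written=True
r3: callee-saved, written=True
r4: caller-saved, written=False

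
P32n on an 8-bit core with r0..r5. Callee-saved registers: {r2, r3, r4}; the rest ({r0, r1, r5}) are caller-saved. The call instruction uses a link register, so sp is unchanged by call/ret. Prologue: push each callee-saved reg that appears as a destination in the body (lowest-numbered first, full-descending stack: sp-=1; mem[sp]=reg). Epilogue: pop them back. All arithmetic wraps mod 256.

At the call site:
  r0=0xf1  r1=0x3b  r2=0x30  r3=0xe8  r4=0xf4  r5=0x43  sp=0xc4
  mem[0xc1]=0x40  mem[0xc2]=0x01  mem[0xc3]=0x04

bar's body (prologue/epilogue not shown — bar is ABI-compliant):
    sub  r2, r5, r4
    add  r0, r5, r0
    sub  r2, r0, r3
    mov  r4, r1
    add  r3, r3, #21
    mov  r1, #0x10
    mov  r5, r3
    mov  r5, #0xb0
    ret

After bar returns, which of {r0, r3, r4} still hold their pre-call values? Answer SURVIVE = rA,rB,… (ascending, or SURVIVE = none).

prologue: push r2 -> mem[0xc3]=0x30, sp=0xc3
prologue: push r3 -> mem[0xc2]=0xe8, sp=0xc2
prologue: push r4 -> mem[0xc1]=0xf4, sp=0xc1
body[0] sub  r2, r5, r4 -> r2=0x4f
body[1] add  r0, r5, r0 -> r0=0x34
body[2] sub  r2, r0, r3 -> r2=0x4c
body[3] mov  r4, r1 -> r4=0x3b
body[4] add  r3, r3, #21 -> r3=0xfd
body[5] mov  r1, #0x10 -> r1=0x10
body[6] mov  r5, r3 -> r5=0xfd
body[7] mov  r5, #0xb0 -> r5=0xb0
epilogue: pop r4=0xf4, sp=0xc2
epilogue: pop r3=0xe8, sp=0xc3
epilogue: pop r2=0x30, sp=0xc4
r0: caller-saved, written=True
r3: callee-saved, written=True
r4: callee-saved, written=True

SURVIVE = r3,r4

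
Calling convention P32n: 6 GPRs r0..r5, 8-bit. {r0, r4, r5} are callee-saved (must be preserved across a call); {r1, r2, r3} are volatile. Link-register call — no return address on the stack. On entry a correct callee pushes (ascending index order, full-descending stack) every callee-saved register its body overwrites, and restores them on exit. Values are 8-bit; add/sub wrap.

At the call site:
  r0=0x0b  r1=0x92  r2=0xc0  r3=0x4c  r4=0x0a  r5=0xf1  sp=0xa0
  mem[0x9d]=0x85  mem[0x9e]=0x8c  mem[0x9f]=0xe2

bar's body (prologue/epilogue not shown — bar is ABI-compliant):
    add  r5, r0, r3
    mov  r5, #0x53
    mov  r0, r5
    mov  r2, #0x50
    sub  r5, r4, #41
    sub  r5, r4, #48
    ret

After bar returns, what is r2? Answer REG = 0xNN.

REG = 0x50

prologue: push r0 → mem[0x9f]=0x0b, sp=0x9f
prologue: push r5 → mem[0x9e]=0xf1, sp=0x9e
body[0] add  r5, r0, r3 → r5=0x57
body[1] mov  r5, #0x53 → r5=0x53
body[2] mov  r0, r5 → r0=0x53
body[3] mov  r2, #0x50 → r2=0x50
body[4] sub  r5, r4, #41 → r5=0xe1
body[5] sub  r5, r4, #48 → r5=0xda
epilogue: pop r5=0xf1, sp=0x9f
epilogue: pop r0=0x0b, sp=0xa0
r2 is caller-saved → body value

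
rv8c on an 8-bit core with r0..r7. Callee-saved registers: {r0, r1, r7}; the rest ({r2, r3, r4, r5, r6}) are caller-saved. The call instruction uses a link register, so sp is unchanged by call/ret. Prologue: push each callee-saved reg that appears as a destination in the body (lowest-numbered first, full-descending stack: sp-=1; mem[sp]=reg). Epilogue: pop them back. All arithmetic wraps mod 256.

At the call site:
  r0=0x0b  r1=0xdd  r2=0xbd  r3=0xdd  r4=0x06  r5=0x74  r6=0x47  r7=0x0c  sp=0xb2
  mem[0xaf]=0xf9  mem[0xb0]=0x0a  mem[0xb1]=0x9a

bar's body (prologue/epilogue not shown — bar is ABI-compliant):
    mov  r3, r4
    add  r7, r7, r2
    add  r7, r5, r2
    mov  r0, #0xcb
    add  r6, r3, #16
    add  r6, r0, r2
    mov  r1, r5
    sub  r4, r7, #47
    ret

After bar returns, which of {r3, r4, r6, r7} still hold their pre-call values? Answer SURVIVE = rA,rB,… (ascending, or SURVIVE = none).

SURVIVE = r7

prologue: push r0 -> mem[0xb1]=0x0b, sp=0xb1
prologue: push r1 -> mem[0xb0]=0xdd, sp=0xb0
prologue: push r7 -> mem[0xaf]=0x0c, sp=0xaf
body[0] mov  r3, r4 -> r3=0x06
body[1] add  r7, r7, r2 -> r7=0xc9
body[2] add  r7, r5, r2 -> r7=0x31
body[3] mov  r0, #0xcb -> r0=0xcb
body[4] add  r6, r3, #16 -> r6=0x16
body[5] add  r6, r0, r2 -> r6=0x88
body[6] mov  r1, r5 -> r1=0x74
body[7] sub  r4, r7, #47 -> r4=0x02
epilogue: pop r7=0x0c, sp=0xb0
epilogue: pop r1=0xdd, sp=0xb1
epilogue: pop r0=0x0b, sp=0xb2
r3: caller-saved, written=True
r4: caller-saved, written=True
r6: caller-saved, written=True
r7: callee-saved, written=True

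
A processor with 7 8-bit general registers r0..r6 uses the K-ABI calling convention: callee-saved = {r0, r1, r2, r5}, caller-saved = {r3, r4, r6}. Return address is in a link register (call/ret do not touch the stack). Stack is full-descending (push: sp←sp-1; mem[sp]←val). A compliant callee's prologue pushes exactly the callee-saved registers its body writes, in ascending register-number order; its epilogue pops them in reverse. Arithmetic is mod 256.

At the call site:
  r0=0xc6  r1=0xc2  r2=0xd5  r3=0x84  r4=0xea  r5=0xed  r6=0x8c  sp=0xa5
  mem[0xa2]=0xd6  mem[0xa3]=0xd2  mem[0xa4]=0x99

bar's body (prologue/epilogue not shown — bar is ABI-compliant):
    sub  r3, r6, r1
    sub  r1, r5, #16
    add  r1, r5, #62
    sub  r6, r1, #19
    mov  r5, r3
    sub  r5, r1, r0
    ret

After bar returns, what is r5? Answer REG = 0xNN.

prologue: push r1 → mem[0xa4]=0xc2, sp=0xa4
prologue: push r5 → mem[0xa3]=0xed, sp=0xa3
body[0] sub  r3, r6, r1 → r3=0xca
body[1] sub  r1, r5, #16 → r1=0xdd
body[2] add  r1, r5, #62 → r1=0x2b
body[3] sub  r6, r1, #19 → r6=0x18
body[4] mov  r5, r3 → r5=0xca
body[5] sub  r5, r1, r0 → r5=0x65
epilogue: pop r5=0xed, sp=0xa4
epilogue: pop r1=0xc2, sp=0xa5
r5 is callee-saved → restored

REG = 0xed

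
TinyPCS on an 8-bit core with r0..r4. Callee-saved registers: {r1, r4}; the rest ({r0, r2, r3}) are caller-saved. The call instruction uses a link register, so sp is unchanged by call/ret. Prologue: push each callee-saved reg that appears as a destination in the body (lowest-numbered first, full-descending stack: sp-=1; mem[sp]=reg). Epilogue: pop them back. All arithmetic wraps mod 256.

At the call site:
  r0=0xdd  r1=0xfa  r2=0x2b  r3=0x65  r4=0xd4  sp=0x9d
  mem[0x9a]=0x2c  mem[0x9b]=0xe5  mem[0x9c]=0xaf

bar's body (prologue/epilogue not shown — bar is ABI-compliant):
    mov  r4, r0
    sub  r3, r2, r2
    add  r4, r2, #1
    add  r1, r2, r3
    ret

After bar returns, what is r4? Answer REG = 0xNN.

prologue: push r1 → mem[0x9c]=0xfa, sp=0x9c
prologue: push r4 → mem[0x9b]=0xd4, sp=0x9b
body[0] mov  r4, r0 → r4=0xdd
body[1] sub  r3, r2, r2 → r3=0x00
body[2] add  r4, r2, #1 → r4=0x2c
body[3] add  r1, r2, r3 → r1=0x2b
epilogue: pop r4=0xd4, sp=0x9c
epilogue: pop r1=0xfa, sp=0x9d
r4 is callee-saved → restored

REG = 0xd4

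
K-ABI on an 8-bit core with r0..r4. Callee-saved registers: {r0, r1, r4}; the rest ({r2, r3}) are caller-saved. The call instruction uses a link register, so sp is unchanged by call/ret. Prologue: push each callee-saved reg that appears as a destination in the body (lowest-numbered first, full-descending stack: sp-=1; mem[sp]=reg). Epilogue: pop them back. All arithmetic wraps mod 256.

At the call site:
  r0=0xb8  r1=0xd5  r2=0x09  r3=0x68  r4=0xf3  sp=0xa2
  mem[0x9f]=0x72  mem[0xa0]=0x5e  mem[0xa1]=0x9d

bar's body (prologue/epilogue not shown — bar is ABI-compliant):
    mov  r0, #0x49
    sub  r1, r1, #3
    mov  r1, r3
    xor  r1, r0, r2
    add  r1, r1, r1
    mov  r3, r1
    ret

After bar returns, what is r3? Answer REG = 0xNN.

prologue: push r0 → mem[0xa1]=0xb8, sp=0xa1
prologue: push r1 → mem[0xa0]=0xd5, sp=0xa0
body[0] mov  r0, #0x49 → r0=0x49
body[1] sub  r1, r1, #3 → r1=0xd2
body[2] mov  r1, r3 → r1=0x68
body[3] xor  r1, r0, r2 → r1=0x40
body[4] add  r1, r1, r1 → r1=0x80
body[5] mov  r3, r1 → r3=0x80
epilogue: pop r1=0xd5, sp=0xa1
epilogue: pop r0=0xb8, sp=0xa2
r3 is caller-saved → body value

REG = 0x80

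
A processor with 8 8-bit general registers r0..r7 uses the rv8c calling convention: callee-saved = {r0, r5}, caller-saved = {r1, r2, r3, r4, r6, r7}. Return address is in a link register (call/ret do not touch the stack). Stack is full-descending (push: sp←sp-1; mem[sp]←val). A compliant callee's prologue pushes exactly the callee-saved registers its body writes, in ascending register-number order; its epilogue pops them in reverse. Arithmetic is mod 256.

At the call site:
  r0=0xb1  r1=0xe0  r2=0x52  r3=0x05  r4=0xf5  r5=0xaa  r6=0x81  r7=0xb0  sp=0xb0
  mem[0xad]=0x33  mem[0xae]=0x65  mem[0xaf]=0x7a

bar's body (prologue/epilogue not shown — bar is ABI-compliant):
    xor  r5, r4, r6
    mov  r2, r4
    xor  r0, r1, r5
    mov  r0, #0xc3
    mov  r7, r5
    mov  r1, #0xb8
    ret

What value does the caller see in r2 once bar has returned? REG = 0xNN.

prologue: push r0 -> mem[0xaf]=0xb1, sp=0xaf
prologue: push r5 -> mem[0xae]=0xaa, sp=0xae
body[0] xor  r5, r4, r6 -> r5=0x74
body[1] mov  r2, r4 -> r2=0xf5
body[2] xor  r0, r1, r5 -> r0=0x94
body[3] mov  r0, #0xc3 -> r0=0xc3
body[4] mov  r7, r5 -> r7=0x74
body[5] mov  r1, #0xb8 -> r1=0xb8
epilogue: pop r5=0xaa, sp=0xaf
epilogue: pop r0=0xb1, sp=0xb0
r2 is caller-saved -> body value

REG = 0xf5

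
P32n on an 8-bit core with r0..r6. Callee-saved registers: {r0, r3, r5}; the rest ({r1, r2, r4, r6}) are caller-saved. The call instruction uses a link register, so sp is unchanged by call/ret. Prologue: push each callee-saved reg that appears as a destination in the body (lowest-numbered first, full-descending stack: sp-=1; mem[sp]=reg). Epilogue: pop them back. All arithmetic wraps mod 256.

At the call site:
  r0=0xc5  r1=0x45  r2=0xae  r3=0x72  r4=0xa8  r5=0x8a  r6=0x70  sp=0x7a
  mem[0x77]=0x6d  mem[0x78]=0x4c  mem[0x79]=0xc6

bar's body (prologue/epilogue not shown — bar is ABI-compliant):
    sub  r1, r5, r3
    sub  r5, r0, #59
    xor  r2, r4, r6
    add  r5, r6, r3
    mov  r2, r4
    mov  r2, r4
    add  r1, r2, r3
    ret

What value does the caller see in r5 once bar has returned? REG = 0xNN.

REG = 0x8a

prologue: push r5 → mem[0x79]=0x8a, sp=0x79
body[0] sub  r1, r5, r3 → r1=0x18
body[1] sub  r5, r0, #59 → r5=0x8a
body[2] xor  r2, r4, r6 → r2=0xd8
body[3] add  r5, r6, r3 → r5=0xe2
body[4] mov  r2, r4 → r2=0xa8
body[5] mov  r2, r4 → r2=0xa8
body[6] add  r1, r2, r3 → r1=0x1a
epilogue: pop r5=0x8a, sp=0x7a
r5 is callee-saved → restored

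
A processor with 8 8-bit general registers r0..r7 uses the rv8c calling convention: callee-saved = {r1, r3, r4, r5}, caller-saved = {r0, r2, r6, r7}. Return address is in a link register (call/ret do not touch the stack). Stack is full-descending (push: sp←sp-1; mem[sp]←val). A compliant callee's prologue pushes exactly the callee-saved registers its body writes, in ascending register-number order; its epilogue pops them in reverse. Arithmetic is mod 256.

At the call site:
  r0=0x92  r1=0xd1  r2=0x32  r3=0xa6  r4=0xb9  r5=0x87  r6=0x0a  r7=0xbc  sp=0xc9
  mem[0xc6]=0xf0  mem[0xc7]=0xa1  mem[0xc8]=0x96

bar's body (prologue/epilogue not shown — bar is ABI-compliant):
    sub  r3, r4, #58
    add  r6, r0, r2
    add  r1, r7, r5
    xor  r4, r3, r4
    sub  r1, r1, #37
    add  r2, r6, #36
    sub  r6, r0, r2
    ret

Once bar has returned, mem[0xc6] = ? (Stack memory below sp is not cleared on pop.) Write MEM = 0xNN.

prologue: push r1 → mem[0xc8]=0xd1, sp=0xc8
prologue: push r3 → mem[0xc7]=0xa6, sp=0xc7
prologue: push r4 → mem[0xc6]=0xb9, sp=0xc6
body[0] sub  r3, r4, #58 → r3=0x7f
body[1] add  r6, r0, r2 → r6=0xc4
body[2] add  r1, r7, r5 → r1=0x43
body[3] xor  r4, r3, r4 → r4=0xc6
body[4] sub  r1, r1, #37 → r1=0x1e
body[5] add  r2, r6, #36 → r2=0xe8
body[6] sub  r6, r0, r2 → r6=0xaa
epilogue: pop r4=0xb9, sp=0xc7
epilogue: pop r3=0xa6, sp=0xc8
epilogue: pop r1=0xd1, sp=0xc9
prologue pushed ['r1', 'r3', 'r4'] at ['0xc8', '0xc7', '0xc6']

MEM = 0xb9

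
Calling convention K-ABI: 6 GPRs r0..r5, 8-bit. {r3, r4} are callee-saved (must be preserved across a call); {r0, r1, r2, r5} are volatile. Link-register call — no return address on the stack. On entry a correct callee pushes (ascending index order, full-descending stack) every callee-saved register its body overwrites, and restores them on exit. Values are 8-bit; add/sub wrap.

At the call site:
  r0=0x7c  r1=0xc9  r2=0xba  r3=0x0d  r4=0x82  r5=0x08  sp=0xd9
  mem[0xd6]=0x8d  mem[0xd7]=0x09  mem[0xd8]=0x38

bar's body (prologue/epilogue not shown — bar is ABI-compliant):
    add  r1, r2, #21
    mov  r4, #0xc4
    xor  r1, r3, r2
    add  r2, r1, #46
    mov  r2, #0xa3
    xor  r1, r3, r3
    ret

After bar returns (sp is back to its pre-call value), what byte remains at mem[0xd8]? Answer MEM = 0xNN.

prologue: push r4 → mem[0xd8]=0x82, sp=0xd8
body[0] add  r1, r2, #21 → r1=0xcf
body[1] mov  r4, #0xc4 → r4=0xc4
body[2] xor  r1, r3, r2 → r1=0xb7
body[3] add  r2, r1, #46 → r2=0xe5
body[4] mov  r2, #0xa3 → r2=0xa3
body[5] xor  r1, r3, r3 → r1=0x00
epilogue: pop r4=0x82, sp=0xd9
prologue pushed ['r4'] at ['0xd8']

MEM = 0x82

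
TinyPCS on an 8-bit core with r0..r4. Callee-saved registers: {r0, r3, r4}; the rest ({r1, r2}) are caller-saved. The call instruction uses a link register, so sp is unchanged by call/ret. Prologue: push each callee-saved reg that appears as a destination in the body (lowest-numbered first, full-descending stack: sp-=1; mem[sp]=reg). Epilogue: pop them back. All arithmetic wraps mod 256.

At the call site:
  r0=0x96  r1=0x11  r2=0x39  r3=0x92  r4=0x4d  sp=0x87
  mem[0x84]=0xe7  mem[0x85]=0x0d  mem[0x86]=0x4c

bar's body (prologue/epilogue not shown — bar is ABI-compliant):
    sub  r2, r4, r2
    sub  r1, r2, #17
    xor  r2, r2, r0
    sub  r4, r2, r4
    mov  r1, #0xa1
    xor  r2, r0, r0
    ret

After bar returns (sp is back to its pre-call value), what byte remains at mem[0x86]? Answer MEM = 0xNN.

MEM = 0x4d

prologue: push r4 -> mem[0x86]=0x4d, sp=0x86
body[0] sub  r2, r4, r2 -> r2=0x14
body[1] sub  r1, r2, #17 -> r1=0x03
body[2] xor  r2, r2, r0 -> r2=0x82
body[3] sub  r4, r2, r4 -> r4=0x35
body[4] mov  r1, #0xa1 -> r1=0xa1
body[5] xor  r2, r0, r0 -> r2=0x00
epilogue: pop r4=0x4d, sp=0x87
prologue pushed ['r4'] at ['0x86']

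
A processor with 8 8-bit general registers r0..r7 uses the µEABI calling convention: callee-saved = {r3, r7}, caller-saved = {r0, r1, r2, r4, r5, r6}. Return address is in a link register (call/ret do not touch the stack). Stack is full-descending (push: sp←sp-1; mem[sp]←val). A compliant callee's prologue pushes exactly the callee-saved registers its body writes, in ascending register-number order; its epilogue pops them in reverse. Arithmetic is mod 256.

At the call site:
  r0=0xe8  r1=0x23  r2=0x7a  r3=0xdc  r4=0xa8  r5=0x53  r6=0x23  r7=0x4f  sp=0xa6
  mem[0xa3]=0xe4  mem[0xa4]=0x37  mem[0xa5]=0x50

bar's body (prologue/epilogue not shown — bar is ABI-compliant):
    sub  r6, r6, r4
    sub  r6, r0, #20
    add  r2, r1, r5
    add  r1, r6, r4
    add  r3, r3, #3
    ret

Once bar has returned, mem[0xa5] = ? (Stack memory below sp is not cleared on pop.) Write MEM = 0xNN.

prologue: push r3 -> mem[0xa5]=0xdc, sp=0xa5
body[0] sub  r6, r6, r4 -> r6=0x7b
body[1] sub  r6, r0, #20 -> r6=0xd4
body[2] add  r2, r1, r5 -> r2=0x76
body[3] add  r1, r6, r4 -> r1=0x7c
body[4] add  r3, r3, #3 -> r3=0xdf
epilogue: pop r3=0xdc, sp=0xa6
prologue pushed ['r3'] at ['0xa5']

MEM = 0xdc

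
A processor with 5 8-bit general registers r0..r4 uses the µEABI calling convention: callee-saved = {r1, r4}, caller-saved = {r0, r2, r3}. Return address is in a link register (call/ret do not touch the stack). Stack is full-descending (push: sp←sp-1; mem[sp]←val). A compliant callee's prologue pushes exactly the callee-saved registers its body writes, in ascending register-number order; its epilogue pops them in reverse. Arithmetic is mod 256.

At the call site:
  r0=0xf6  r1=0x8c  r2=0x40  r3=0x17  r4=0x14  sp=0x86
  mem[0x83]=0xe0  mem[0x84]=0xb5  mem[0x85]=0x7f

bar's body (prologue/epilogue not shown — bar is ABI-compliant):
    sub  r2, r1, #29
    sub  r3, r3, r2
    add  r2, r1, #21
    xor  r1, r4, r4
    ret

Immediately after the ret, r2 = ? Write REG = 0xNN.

prologue: push r1 -> mem[0x85]=0x8c, sp=0x85
body[0] sub  r2, r1, #29 -> r2=0x6f
body[1] sub  r3, r3, r2 -> r3=0xa8
body[2] add  r2, r1, #21 -> r2=0xa1
body[3] xor  r1, r4, r4 -> r1=0x00
epilogue: pop r1=0x8c, sp=0x86
r2 is caller-saved -> body value

REG = 0xa1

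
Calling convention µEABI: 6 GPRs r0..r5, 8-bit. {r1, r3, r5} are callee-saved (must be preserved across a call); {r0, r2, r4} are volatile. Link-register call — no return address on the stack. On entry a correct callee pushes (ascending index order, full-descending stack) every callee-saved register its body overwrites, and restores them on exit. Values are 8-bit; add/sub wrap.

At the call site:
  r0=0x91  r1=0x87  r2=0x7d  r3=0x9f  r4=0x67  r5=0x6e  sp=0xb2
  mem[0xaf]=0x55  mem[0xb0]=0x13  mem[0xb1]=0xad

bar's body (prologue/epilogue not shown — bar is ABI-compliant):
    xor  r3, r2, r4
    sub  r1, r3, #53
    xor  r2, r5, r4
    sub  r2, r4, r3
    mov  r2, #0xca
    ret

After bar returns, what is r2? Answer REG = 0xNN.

prologue: push r1 → mem[0xb1]=0x87, sp=0xb1
prologue: push r3 → mem[0xb0]=0x9f, sp=0xb0
body[0] xor  r3, r2, r4 → r3=0x1a
body[1] sub  r1, r3, #53 → r1=0xe5
body[2] xor  r2, r5, r4 → r2=0x09
body[3] sub  r2, r4, r3 → r2=0x4d
body[4] mov  r2, #0xca → r2=0xca
epilogue: pop r3=0x9f, sp=0xb1
epilogue: pop r1=0x87, sp=0xb2
r2 is caller-saved → body value

REG = 0xca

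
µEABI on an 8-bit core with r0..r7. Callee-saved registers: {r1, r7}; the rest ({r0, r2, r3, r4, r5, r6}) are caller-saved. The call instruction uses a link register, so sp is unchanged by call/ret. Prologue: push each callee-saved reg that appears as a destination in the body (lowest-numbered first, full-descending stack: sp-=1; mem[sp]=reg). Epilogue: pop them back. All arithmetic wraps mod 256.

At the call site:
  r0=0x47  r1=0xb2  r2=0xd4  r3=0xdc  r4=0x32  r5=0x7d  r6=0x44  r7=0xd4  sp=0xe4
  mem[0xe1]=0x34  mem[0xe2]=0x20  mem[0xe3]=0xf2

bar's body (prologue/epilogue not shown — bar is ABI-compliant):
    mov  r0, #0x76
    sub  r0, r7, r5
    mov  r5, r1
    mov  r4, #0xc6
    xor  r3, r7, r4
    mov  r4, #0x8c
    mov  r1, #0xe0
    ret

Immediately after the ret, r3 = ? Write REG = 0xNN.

REG = 0x12

prologue: push r1 -> mem[0xe3]=0xb2, sp=0xe3
body[0] mov  r0, #0x76 -> r0=0x76
body[1] sub  r0, r7, r5 -> r0=0x57
body[2] mov  r5, r1 -> r5=0xb2
body[3] mov  r4, #0xc6 -> r4=0xc6
body[4] xor  r3, r7, r4 -> r3=0x12
body[5] mov  r4, #0x8c -> r4=0x8c
body[6] mov  r1, #0xe0 -> r1=0xe0
epilogue: pop r1=0xb2, sp=0xe4
r3 is caller-saved -> body value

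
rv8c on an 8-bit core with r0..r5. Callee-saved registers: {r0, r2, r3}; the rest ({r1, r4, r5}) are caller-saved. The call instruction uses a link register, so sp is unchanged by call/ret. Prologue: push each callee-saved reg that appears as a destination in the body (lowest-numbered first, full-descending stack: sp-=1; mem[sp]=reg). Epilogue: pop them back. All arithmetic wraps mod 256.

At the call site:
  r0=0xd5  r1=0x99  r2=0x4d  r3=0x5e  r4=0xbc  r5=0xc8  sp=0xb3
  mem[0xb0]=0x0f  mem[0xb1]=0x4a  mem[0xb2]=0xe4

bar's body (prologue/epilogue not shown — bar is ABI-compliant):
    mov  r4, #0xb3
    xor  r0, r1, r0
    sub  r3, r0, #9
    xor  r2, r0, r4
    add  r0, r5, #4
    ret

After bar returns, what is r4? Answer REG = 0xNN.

prologue: push r0 -> mem[0xb2]=0xd5, sp=0xb2
prologue: push r2 -> mem[0xb1]=0x4d, sp=0xb1
prologue: push r3 -> mem[0xb0]=0x5e, sp=0xb0
body[0] mov  r4, #0xb3 -> r4=0xb3
body[1] xor  r0, r1, r0 -> r0=0x4c
body[2] sub  r3, r0, #9 -> r3=0x43
body[3] xor  r2, r0, r4 -> r2=0xff
body[4] add  r0, r5, #4 -> r0=0xcc
epilogue: pop r3=0x5e, sp=0xb1
epilogue: pop r2=0x4d, sp=0xb2
epilogue: pop r0=0xd5, sp=0xb3
r4 is caller-saved -> body value

REG = 0xb3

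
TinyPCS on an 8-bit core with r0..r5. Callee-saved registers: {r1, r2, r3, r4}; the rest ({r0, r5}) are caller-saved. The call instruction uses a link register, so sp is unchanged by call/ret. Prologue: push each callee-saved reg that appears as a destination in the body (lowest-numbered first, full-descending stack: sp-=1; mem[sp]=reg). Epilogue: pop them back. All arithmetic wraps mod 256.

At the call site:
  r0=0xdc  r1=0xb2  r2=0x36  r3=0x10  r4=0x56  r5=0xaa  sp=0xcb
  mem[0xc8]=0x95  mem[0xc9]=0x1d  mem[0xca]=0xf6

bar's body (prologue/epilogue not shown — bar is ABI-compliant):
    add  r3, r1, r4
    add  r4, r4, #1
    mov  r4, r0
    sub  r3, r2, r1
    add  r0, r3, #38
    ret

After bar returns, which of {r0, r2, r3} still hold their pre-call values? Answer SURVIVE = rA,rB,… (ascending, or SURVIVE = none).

prologue: push r3 -> mem[0xca]=0x10, sp=0xca
prologue: push r4 -> mem[0xc9]=0x56, sp=0xc9
body[0] add  r3, r1, r4 -> r3=0x08
body[1] add  r4, r4, #1 -> r4=0x57
body[2] mov  r4, r0 -> r4=0xdc
body[3] sub  r3, r2, r1 -> r3=0x84
body[4] add  r0, r3, #38 -> r0=0xaa
epilogue: pop r4=0x56, sp=0xca
epilogue: pop r3=0x10, sp=0xcb
r0: caller-saved, written=True
r2: callee-saved, written=False
r3: callee-saved, written=True

SURVIVE = r2,r3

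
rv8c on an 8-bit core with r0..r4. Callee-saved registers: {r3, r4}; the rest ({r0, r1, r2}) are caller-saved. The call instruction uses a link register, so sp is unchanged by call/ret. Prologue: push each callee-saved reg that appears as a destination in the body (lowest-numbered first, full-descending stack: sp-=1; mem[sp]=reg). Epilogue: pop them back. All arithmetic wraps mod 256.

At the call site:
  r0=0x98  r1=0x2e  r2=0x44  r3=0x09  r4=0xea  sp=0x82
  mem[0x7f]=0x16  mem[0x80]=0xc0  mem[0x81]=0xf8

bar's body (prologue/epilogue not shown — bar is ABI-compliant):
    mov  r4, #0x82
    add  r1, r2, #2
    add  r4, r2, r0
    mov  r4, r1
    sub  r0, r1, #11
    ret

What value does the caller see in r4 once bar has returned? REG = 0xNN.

prologue: push r4 → mem[0x81]=0xea, sp=0x81
body[0] mov  r4, #0x82 → r4=0x82
body[1] add  r1, r2, #2 → r1=0x46
body[2] add  r4, r2, r0 → r4=0xdc
body[3] mov  r4, r1 → r4=0x46
body[4] sub  r0, r1, #11 → r0=0x3b
epilogue: pop r4=0xea, sp=0x82
r4 is callee-saved → restored

REG = 0xea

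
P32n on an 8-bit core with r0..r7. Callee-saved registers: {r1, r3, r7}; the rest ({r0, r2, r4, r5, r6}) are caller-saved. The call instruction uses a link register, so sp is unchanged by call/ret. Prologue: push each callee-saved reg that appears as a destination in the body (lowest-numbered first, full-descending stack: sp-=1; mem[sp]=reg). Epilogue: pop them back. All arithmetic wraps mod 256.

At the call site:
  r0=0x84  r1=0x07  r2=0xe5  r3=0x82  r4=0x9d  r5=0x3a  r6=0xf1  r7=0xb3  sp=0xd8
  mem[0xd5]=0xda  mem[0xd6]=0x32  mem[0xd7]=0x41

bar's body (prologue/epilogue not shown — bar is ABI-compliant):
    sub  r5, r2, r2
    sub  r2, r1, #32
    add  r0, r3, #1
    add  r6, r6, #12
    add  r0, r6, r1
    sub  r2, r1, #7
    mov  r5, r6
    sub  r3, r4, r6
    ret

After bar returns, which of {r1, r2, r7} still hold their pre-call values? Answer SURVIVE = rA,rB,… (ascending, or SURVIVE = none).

SURVIVE = r1,r7

prologue: push r3 → mem[0xd7]=0x82, sp=0xd7
body[0] sub  r5, r2, r2 → r5=0x00
body[1] sub  r2, r1, #32 → r2=0xe7
body[2] add  r0, r3, #1 → r0=0x83
body[3] add  r6, r6, #12 → r6=0xfd
body[4] add  r0, r6, r1 → r0=0x04
body[5] sub  r2, r1, #7 → r2=0x00
body[6] mov  r5, r6 → r5=0xfd
body[7] sub  r3, r4, r6 → r3=0xa0
epilogue: pop r3=0x82, sp=0xd8
r1: callee-saved, written=False
r2: caller-saved, written=True
r7: callee-saved, written=False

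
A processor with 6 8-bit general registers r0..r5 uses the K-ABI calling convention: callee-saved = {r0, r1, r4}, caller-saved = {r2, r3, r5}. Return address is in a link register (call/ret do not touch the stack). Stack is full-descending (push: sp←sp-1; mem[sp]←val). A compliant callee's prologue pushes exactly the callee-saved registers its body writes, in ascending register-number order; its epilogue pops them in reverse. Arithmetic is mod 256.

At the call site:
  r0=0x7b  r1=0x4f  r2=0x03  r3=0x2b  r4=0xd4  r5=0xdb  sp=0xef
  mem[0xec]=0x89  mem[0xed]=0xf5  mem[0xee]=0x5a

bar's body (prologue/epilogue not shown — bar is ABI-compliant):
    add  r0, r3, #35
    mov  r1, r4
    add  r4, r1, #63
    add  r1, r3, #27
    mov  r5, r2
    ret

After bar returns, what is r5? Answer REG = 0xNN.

prologue: push r0 → mem[0xee]=0x7b, sp=0xee
prologue: push r1 → mem[0xed]=0x4f, sp=0xed
prologue: push r4 → mem[0xec]=0xd4, sp=0xec
body[0] add  r0, r3, #35 → r0=0x4e
body[1] mov  r1, r4 → r1=0xd4
body[2] add  r4, r1, #63 → r4=0x13
body[3] add  r1, r3, #27 → r1=0x46
body[4] mov  r5, r2 → r5=0x03
epilogue: pop r4=0xd4, sp=0xed
epilogue: pop r1=0x4f, sp=0xee
epilogue: pop r0=0x7b, sp=0xef
r5 is caller-saved → body value

REG = 0x03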